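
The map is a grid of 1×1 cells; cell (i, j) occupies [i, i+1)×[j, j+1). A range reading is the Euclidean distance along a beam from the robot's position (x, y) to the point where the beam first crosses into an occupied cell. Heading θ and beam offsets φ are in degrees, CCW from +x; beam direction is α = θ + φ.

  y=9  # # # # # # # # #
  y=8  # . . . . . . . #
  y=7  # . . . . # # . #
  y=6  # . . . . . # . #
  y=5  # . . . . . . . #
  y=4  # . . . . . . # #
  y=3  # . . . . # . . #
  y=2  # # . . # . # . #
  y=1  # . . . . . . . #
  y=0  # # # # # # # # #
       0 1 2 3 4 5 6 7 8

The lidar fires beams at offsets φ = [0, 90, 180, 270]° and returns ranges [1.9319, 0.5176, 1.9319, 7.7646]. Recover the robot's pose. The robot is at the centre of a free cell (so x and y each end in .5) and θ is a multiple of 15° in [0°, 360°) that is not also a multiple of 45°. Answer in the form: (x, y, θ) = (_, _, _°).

The pose lattice has 48·16 = 768 candidates. Test each by forward raycasting.
  (3.5, 3.5, 150°): beam 1 = 2.8868 ≠ 1.9319 ✗
  (7.5, 5.5, 345°): beam 1 = 0.5176 ≠ 1.9319 ✗
  (1.5, 6.5, 240°): beam 1 = 1.0000 ≠ 1.9319 ✗
  (6.5, 4.5, 30°): beam 1 = 0.5774 ≠ 1.9319 ✗
  (3.5, 4.5, 120°): beam 1 = 5.0000 ≠ 1.9319 ✗
  …
  (4.5, 8.5, 345°): r_1=1.9319, r_2=0.5176, r_3=1.9319, r_4=7.7646 — all match ✓
No second candidate reproduces the full scan.

(x, y, θ) = (4.5, 8.5, 345°)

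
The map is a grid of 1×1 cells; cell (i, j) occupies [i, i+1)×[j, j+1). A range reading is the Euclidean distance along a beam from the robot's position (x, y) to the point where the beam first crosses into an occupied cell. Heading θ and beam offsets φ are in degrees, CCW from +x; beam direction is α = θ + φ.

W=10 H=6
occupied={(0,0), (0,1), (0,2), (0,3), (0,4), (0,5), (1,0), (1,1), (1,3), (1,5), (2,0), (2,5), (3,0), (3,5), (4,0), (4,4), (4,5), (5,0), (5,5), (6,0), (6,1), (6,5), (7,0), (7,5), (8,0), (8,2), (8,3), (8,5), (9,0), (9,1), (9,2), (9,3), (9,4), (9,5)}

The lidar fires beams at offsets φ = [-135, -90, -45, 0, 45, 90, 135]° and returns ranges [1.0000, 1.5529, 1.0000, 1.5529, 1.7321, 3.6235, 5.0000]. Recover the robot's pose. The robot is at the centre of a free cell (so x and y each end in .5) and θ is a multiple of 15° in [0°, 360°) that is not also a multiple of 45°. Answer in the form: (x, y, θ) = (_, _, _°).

Enumerate (i+0.5, j+0.5, θ) over the 26 free cells and 16 admissible headings. For each, cast all 7 beams and compare to the given ranges.
  (7.5, 2.5, 330°): beam 1 = 5.6940 ≠ 1.0000 ✗
  (7.5, 1.5, 150°): beam 1 = 1.5529 ≠ 1.0000 ✗
  (1.5, 2.5, 165°): beam 1 = 3.0000 ≠ 1.0000 ✗
  (8.5, 1.5, 30°): beam 1 = 0.5176 ≠ 1.0000 ✗
  …
  (2.5, 2.5, 255°): r_1=1.0000, r_2=1.5529, r_3=1.0000, r_4=1.5529, r_5=1.7321, r_6=3.6235, r_7=5.0000 — all match ✓
Unique over the lattice → pose = (2.5, 2.5, 255°).

(x, y, θ) = (2.5, 2.5, 255°)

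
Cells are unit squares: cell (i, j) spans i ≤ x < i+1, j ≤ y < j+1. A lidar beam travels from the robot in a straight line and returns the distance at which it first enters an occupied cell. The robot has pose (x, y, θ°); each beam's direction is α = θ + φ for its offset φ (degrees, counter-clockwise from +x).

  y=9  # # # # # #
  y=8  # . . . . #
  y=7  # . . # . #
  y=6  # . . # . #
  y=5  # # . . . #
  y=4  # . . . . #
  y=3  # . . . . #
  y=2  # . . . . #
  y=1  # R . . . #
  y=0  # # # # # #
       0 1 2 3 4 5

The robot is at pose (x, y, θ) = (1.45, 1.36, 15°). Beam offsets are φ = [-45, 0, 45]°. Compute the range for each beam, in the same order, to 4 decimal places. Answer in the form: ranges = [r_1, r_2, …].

beam 1: φ=-45°, α=330°
  dir = (cos 330°, sin 330°) = (0.8660, -0.5000); from cell (1,1)
  next x-line at t=0.6351, next y-line at t=0.7200; Δt_x=1.1547, Δt_y=2.0000
    x: enter (2,1) at t=0.6351
    y: enter (2,0) at t=0.7200 ← occupied
  → r_1 = 0.7200
beam 2: φ=0°, α=15°
  dir = (cos 15°, sin 15°) = (0.9659, 0.2588); from cell (1,1)
  next x-line at t=0.5694, next y-line at t=2.4728; Δt_x=1.0353, Δt_y=3.8637
    x: enter (2,1) at t=0.5694
    x: enter (3,1) at t=1.6047
    y: enter (3,2) at t=2.4728
    x: enter (4,2) at t=2.6400
    x: enter (5,2) at t=3.6752 ← occupied
  → r_2 = 3.6752
beam 3: φ=45°, α=60°
  dir = (cos 60°, sin 60°) = (0.5000, 0.8660); from cell (1,1)
  next x-line at t=1.1000, next y-line at t=0.7390; Δt_x=2.0000, Δt_y=1.1547
    y: enter (1,2) at t=0.7390
    x: enter (2,2) at t=1.1000
    y: enter (2,3) at t=1.8937
    y: enter (2,4) at t=3.0484
    x: enter (3,4) at t=3.1000
    y: enter (3,5) at t=4.2031
    x: enter (4,5) at t=5.1000
    y: enter (4,6) at t=5.3578
    y: enter (4,7) at t=6.5125
    x: enter (5,7) at t=7.1000 ← occupied
  → r_3 = 7.1000

ranges = [0.7200, 3.6752, 7.1000]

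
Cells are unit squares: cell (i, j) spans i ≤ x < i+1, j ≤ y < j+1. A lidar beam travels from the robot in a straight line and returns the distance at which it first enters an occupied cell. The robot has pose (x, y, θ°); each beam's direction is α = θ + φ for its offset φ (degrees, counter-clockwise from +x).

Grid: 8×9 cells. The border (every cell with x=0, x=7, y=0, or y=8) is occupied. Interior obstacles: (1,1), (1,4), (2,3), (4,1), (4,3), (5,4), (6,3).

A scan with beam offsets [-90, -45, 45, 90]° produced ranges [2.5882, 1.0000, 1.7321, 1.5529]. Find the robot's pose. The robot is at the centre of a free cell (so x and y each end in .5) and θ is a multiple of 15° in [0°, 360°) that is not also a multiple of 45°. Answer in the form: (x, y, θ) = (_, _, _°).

(x, y, θ) = (5.5, 2.5, 255°)

Candidates: 35 free-cell centres × 16 headings = 560 poses. Raycast each; keep the one whose scan matches to 4 dp.
  (1.5, 2.5, 210°): beam 1 = 1.0000 ≠ 2.5882 ✗
  (4.5, 5.5, 255°): beam 1 = 3.6235 ≠ 2.5882 ✗
  (6.5, 2.5, 255°): beam 1 = 1.9319 ≠ 2.5882 ✗
  (3.5, 4.5, 300°): beam 1 = 1.0000 ≠ 2.5882 ✗
  (5.5, 2.5, 30°): beam 1 = 1.7321 ≠ 2.5882 ✗
  …
  (5.5, 2.5, 255°): r_1=2.5882, r_2=1.0000, r_3=1.7321, r_4=1.5529 — all match ✓
Unique over the lattice → pose = (5.5, 2.5, 255°).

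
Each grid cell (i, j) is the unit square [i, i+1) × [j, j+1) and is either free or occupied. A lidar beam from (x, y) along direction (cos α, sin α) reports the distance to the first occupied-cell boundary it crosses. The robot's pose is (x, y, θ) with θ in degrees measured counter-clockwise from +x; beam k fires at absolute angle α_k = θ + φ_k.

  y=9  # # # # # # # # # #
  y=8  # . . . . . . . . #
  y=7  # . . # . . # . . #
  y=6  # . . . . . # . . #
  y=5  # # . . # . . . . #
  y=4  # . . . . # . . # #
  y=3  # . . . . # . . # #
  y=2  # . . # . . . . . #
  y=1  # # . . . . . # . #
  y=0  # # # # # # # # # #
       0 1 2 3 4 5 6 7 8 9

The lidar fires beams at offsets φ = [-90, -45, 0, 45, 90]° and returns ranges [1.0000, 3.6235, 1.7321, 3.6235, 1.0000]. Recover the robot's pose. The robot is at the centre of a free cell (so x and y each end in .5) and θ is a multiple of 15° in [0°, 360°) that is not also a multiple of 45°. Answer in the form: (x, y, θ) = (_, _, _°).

(x, y, θ) = (2.5, 6.5, 330°)

Enumerate (i+0.5, j+0.5, θ) over the 52 free cells and 16 admissible headings. For each, cast all 5 beams and compare to the given ranges.
  (4.5, 4.5, 150°): beam 1 = 0.5774 ≠ 1.0000 ✗
  (5.5, 2.5, 15°): beam 1 = 1.5529 ≠ 1.0000 ✗
  (1.5, 7.5, 330°): beam 2 = 1.5529 ≠ 3.6235 ✗
  (2.5, 7.5, 285°): beam 1 = 1.5529 ≠ 1.0000 ✗
  …
  (2.5, 6.5, 330°): r_1=1.0000, r_2=3.6235, r_3=1.7321, r_4=3.6235, r_5=1.0000 — all match ✓
Unique over the lattice → pose = (2.5, 6.5, 330°).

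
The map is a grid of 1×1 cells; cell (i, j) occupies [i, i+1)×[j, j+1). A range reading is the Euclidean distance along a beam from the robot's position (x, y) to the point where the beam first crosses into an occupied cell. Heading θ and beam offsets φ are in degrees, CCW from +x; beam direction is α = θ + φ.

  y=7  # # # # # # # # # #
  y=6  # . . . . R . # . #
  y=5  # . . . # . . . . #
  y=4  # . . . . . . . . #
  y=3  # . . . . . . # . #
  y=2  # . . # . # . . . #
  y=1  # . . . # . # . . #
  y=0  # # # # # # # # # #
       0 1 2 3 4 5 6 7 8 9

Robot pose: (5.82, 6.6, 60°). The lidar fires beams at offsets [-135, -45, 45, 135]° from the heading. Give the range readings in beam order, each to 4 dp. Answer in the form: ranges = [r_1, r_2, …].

ranges = [5.7975, 1.2216, 0.4141, 4.9900]

beam 1: φ=-135°, α=285°
  direction (0.2588, -0.9659); cell (5,6); t to first gridline: x 0.6955, y 0.6212 (then +3.8637 / +1.0353)
    (5,5) via y @ 0.6212
    (6,5) via x @ 0.6955
    (6,4) via y @ 1.6564
    (6,3) via y @ 2.6917
    (6,2) via y @ 3.7270
    (7,2) via x @ 4.5592
    (7,1) via y @ 4.7623
    (7,0) via y @ 5.7975  # hit
  → r_1 = 5.7975
beam 2: φ=-45°, α=15°
  direction (0.9659, 0.2588); cell (5,6); t to first gridline: x 0.1863, y 1.5455 (then +1.0353 / +3.8637)
    (6,6) via x @ 0.1863
    (7,6) via x @ 1.2216  # hit
  → r_2 = 1.2216
beam 3: φ=45°, α=105°
  direction (-0.2588, 0.9659); cell (5,6); t to first gridline: x 3.1682, y 0.4141 (then +3.8637 / +1.0353)
    (5,7) via y @ 0.4141  # hit
  → r_3 = 0.4141
beam 4: φ=135°, α=195°
  direction (-0.9659, -0.2588); cell (5,6); t to first gridline: x 0.8489, y 2.3182 (then +1.0353 / +3.8637)
    (4,6) via x @ 0.8489
    (3,6) via x @ 1.8842
    (3,5) via y @ 2.3182
    (2,5) via x @ 2.9195
    (1,5) via x @ 3.9548
    (0,5) via x @ 4.9900  # hit
  → r_4 = 4.9900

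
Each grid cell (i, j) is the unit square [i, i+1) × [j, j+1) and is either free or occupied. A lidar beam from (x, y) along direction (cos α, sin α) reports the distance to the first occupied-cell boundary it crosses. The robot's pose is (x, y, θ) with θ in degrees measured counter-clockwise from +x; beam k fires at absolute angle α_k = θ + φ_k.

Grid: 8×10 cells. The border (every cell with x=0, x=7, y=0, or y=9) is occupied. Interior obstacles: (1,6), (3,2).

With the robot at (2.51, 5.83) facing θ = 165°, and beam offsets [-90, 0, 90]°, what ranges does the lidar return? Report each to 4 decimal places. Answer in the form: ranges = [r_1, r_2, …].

ranges = [3.2818, 0.6568, 5.0004]

beam 1: φ=-90°, α=75°
  dir = (cos 75°, sin 75°) = (0.2588, 0.9659); from cell (2,5)
  next x-line at t=1.8932, next y-line at t=0.1760; Δt_x=3.8637, Δt_y=1.0353
    y: enter (2,6) at t=0.1760
    y: enter (2,7) at t=1.2113
    x: enter (3,7) at t=1.8932
    y: enter (3,8) at t=2.2465
    y: enter (3,9) at t=3.2818 ← occupied
  → r_1 = 3.2818
beam 2: φ=0°, α=165°
  dir = (cos 165°, sin 165°) = (-0.9659, 0.2588); from cell (2,5)
  next x-line at t=0.5280, next y-line at t=0.6568; Δt_x=1.0353, Δt_y=3.8637
    x: enter (1,5) at t=0.5280
    y: enter (1,6) at t=0.6568 ← occupied
  → r_2 = 0.6568
beam 3: φ=90°, α=255°
  dir = (cos 255°, sin 255°) = (-0.2588, -0.9659); from cell (2,5)
  next x-line at t=1.9705, next y-line at t=0.8593; Δt_x=3.8637, Δt_y=1.0353
    y: enter (2,4) at t=0.8593
    y: enter (2,3) at t=1.8946
    x: enter (1,3) at t=1.9705
    y: enter (1,2) at t=2.9298
    y: enter (1,1) at t=3.9651
    y: enter (1,0) at t=5.0004 ← occupied
  → r_3 = 5.0004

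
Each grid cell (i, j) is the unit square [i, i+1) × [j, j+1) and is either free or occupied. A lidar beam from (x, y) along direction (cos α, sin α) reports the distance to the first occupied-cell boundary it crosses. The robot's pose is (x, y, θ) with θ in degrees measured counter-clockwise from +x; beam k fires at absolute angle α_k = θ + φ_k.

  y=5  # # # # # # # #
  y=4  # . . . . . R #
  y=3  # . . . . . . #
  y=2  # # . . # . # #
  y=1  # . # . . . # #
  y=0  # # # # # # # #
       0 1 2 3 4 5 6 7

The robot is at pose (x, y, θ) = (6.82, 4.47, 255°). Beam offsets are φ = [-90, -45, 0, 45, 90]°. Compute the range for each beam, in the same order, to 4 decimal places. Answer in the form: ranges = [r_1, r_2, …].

ranges = [2.0478, 2.9400, 1.5219, 0.3600, 0.1863]

beam 1: φ=-90°, α=165°
  d=(-0.9659,0.2588)  start (6,4)  tX=0.8489 tY=2.0478  stride 1/|dx|=1.0353 1/|dy|=3.8637
    cross x-line → (5,4), t=0.8489
    cross x-line → (4,4), t=1.8842
    cross y-line → (4,5), t=2.0478 (wall)
  → r_1 = 2.0478
beam 2: φ=-45°, α=210°
  d=(-0.8660,-0.5000)  start (6,4)  tX=0.9469 tY=0.9400  stride 1/|dx|=1.1547 1/|dy|=2.0000
    cross y-line → (6,3), t=0.9400
    cross x-line → (5,3), t=0.9469
    cross x-line → (4,3), t=2.1016
    cross y-line → (4,2), t=2.9400 (wall)
  → r_2 = 2.9400
beam 3: φ=0°, α=255°
  d=(-0.2588,-0.9659)  start (6,4)  tX=3.1682 tY=0.4866  stride 1/|dx|=3.8637 1/|dy|=1.0353
    cross y-line → (6,3), t=0.4866
    cross y-line → (6,2), t=1.5219 (wall)
  → r_3 = 1.5219
beam 4: φ=45°, α=300°
  d=(0.5000,-0.8660)  start (6,4)  tX=0.3600 tY=0.5427  stride 1/|dx|=2.0000 1/|dy|=1.1547
    cross x-line → (7,4), t=0.3600 (wall)
  → r_4 = 0.3600
beam 5: φ=90°, α=345°
  d=(0.9659,-0.2588)  start (6,4)  tX=0.1863 tY=1.8159  stride 1/|dx|=1.0353 1/|dy|=3.8637
    cross x-line → (7,4), t=0.1863 (wall)
  → r_5 = 0.1863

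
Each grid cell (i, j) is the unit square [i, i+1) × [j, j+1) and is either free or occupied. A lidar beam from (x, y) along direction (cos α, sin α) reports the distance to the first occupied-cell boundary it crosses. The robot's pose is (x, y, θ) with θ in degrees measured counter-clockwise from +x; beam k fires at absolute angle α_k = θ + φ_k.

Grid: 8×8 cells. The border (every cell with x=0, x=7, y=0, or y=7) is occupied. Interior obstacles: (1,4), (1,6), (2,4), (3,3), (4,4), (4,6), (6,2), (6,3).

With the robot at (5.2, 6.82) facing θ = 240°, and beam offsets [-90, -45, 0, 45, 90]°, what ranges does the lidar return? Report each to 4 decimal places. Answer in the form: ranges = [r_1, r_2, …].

beam 1: φ=-90°, α=150°
  d=(-0.8660,0.5000)  start (5,6)  tX=0.2309 tY=0.3600  stride 1/|dx|=1.1547 1/|dy|=2.0000
    cross x-line → (4,6), t=0.2309 (wall)
  → r_1 = 0.2309
beam 2: φ=-45°, α=195°
  d=(-0.9659,-0.2588)  start (5,6)  tX=0.2071 tY=3.1682  stride 1/|dx|=1.0353 1/|dy|=3.8637
    cross x-line → (4,6), t=0.2071 (wall)
  → r_2 = 0.2071
beam 3: φ=0°, α=240°
  d=(-0.5000,-0.8660)  start (5,6)  tX=0.4000 tY=0.9469  stride 1/|dx|=2.0000 1/|dy|=1.1547
    cross x-line → (4,6), t=0.4000 (wall)
  → r_3 = 0.4000
beam 4: φ=45°, α=285°
  d=(0.2588,-0.9659)  start (5,6)  tX=3.0910 tY=0.8489  stride 1/|dx|=3.8637 1/|dy|=1.0353
    cross y-line → (5,5), t=0.8489
    cross y-line → (5,4), t=1.8842
    cross y-line → (5,3), t=2.9195
    cross x-line → (6,3), t=3.0910 (wall)
  → r_4 = 3.0910
beam 5: φ=90°, α=330°
  d=(0.8660,-0.5000)  start (5,6)  tX=0.9238 tY=1.6400  stride 1/|dx|=1.1547 1/|dy|=2.0000
    cross x-line → (6,6), t=0.9238
    cross y-line → (6,5), t=1.6400
    cross x-line → (7,5), t=2.0785 (wall)
  → r_5 = 2.0785

ranges = [0.2309, 0.2071, 0.4000, 3.0910, 2.0785]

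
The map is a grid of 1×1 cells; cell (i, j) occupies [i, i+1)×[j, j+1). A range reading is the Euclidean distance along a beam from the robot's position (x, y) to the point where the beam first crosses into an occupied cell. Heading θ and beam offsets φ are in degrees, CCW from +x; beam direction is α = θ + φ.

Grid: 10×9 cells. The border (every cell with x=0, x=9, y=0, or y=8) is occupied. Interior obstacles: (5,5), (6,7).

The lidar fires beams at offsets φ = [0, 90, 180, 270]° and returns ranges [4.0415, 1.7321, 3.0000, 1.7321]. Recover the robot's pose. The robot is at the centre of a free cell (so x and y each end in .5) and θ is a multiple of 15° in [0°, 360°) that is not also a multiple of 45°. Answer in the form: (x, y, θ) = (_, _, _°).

(x, y, θ) = (7.5, 4.5, 240°)

The pose lattice has 54·16 = 864 candidates. Test each by forward raycasting.
  (2.5, 1.5, 150°): beam 1 = 1.7321 ≠ 4.0415 ✗
  (3.5, 3.5, 30°): beam 1 = 6.3509 ≠ 4.0415 ✗
  (1.5, 2.5, 150°): beam 1 = 0.5774 ≠ 4.0415 ✗
  (2.5, 3.5, 30°): beam 1 = 3.0000 ≠ 4.0415 ✗
  …
  (7.5, 4.5, 240°): r_1=4.0415, r_2=1.7321, r_3=3.0000, r_4=1.7321 — all match ✓
Unique over the lattice → pose = (7.5, 4.5, 240°).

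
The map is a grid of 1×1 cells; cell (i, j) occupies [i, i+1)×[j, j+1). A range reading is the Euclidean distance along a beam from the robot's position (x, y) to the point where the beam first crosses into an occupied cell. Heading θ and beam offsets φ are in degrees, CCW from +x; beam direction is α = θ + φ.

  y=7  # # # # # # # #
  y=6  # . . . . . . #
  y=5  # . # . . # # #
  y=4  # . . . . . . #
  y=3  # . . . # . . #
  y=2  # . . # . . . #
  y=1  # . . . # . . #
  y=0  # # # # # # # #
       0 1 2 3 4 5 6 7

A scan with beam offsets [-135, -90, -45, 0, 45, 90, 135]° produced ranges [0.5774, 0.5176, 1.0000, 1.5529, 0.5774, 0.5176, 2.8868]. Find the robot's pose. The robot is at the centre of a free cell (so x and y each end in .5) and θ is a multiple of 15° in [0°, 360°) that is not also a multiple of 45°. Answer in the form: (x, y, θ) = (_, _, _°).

Enumerate (i+0.5, j+0.5, θ) over the 30 free cells and 16 admissible headings. For each, cast all 7 beams and compare to the given ranges.
  (3.5, 4.5, 285°): beam 1 = 1.0000 ≠ 0.5774 ✗
  (3.5, 5.5, 255°): beam 1 = 1.7321 ≠ 0.5774 ✗
  (3.5, 1.5, 255°): beam 2 = 2.5882 ≠ 0.5176 ✗
  (5.5, 6.5, 345°): beam 1 = 2.8868 ≠ 0.5774 ✗
  …
  (2.5, 6.5, 195°): r_1=0.5774, r_2=0.5176, r_3=1.0000, r_4=1.5529, r_5=0.5774, r_6=0.5176, r_7=2.8868 — all match ✓
Unique over the lattice → pose = (2.5, 6.5, 195°).

(x, y, θ) = (2.5, 6.5, 195°)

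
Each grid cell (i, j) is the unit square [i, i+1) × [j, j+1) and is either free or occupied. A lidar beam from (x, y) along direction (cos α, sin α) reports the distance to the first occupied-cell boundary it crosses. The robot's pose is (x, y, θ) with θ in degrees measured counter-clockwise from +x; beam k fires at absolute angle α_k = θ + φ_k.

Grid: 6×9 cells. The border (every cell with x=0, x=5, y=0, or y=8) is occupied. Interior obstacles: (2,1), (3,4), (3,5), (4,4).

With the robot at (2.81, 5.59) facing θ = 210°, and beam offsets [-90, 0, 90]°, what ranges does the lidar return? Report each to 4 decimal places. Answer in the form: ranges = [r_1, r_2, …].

ranges = [2.7828, 2.0900, 0.3800]

beam 1: φ=-90°, α=120°
  d=(-0.5000,0.8660)  start (2,5)  tX=1.6200 tY=0.4734  stride 1/|dx|=2.0000 1/|dy|=1.1547
    cross y-line → (2,6), t=0.4734
    cross x-line → (1,6), t=1.6200
    cross y-line → (1,7), t=1.6281
    cross y-line → (1,8), t=2.7828 (wall)
  → r_1 = 2.7828
beam 2: φ=0°, α=210°
  d=(-0.8660,-0.5000)  start (2,5)  tX=0.9353 tY=1.1800  stride 1/|dx|=1.1547 1/|dy|=2.0000
    cross x-line → (1,5), t=0.9353
    cross y-line → (1,4), t=1.1800
    cross x-line → (0,4), t=2.0900 (wall)
  → r_2 = 2.0900
beam 3: φ=90°, α=300°
  d=(0.5000,-0.8660)  start (2,5)  tX=0.3800 tY=0.6813  stride 1/|dx|=2.0000 1/|dy|=1.1547
    cross x-line → (3,5), t=0.3800 (wall)
  → r_3 = 0.3800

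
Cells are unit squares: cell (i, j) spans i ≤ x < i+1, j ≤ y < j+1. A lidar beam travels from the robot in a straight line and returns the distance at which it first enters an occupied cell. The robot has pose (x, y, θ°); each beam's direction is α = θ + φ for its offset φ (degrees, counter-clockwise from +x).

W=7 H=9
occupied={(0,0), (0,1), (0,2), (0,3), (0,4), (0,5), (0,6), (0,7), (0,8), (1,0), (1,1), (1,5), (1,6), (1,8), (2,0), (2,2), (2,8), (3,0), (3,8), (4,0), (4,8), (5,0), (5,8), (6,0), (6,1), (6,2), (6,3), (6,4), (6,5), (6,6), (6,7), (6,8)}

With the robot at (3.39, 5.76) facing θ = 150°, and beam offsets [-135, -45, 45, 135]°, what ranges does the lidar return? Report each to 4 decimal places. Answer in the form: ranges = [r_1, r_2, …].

beam 1: φ=-135°, α=15°
  cosα=0.9659 sinα=0.2588 | (3,5) | tMaxX 0.6315 tMaxY 0.9273 | tΔX 1.0353 tΔY 3.8637
    t=0.6315 [x] (4,5)
    t=0.9273 [y] (4,6)
    t=1.6668 [x] (5,6)
    t=2.7021 [x] (6,6) — stop
  → r_1 = 2.7021
beam 2: φ=-45°, α=105°
  cosα=-0.2588 sinα=0.9659 | (3,5) | tMaxX 1.5068 tMaxY 0.2485 | tΔX 3.8637 tΔY 1.0353
    t=0.2485 [y] (3,6)
    t=1.2837 [y] (3,7)
    t=1.5068 [x] (2,7)
    t=2.3190 [y] (2,8) — stop
  → r_2 = 2.3190
beam 3: φ=45°, α=195°
  cosα=-0.9659 sinα=-0.2588 | (3,5) | tMaxX 0.4038 tMaxY 2.9364 | tΔX 1.0353 tΔY 3.8637
    t=0.4038 [x] (2,5)
    t=1.4390 [x] (1,5) — stop
  → r_3 = 1.4390
beam 4: φ=135°, α=285°
  cosα=0.2588 sinα=-0.9659 | (3,5) | tMaxX 2.3569 tMaxY 0.7868 | tΔX 3.8637 tΔY 1.0353
    t=0.7868 [y] (3,4)
    t=1.8221 [y] (3,3)
    t=2.3569 [x] (4,3)
    t=2.8574 [y] (4,2)
    t=3.8926 [y] (4,1)
    t=4.9279 [y] (4,0) — stop
  → r_4 = 4.9279

ranges = [2.7021, 2.3190, 1.4390, 4.9279]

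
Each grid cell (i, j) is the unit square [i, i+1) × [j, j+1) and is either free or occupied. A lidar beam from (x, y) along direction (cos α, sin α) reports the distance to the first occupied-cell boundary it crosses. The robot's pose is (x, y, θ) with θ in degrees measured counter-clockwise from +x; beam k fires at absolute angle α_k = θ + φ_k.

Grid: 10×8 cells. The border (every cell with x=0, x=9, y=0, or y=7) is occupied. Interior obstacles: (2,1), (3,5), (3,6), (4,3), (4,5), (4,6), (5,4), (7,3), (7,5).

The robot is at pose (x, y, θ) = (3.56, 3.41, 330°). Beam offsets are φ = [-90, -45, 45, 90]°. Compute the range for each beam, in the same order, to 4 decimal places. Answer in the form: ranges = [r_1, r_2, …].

beam 1: φ=-90°, α=240°
  direction (-0.5000, -0.8660); cell (3,3); t to first gridline: x 1.1200, y 0.4734 (then +2.0000 / +1.1547)
    (3,2) via y @ 0.4734
    (2,2) via x @ 1.1200
    (2,1) via y @ 1.6281  # hit
  → r_1 = 1.6281
beam 2: φ=-45°, α=285°
  direction (0.2588, -0.9659); cell (3,3); t to first gridline: x 1.7000, y 0.4245 (then +3.8637 / +1.0353)
    (3,2) via y @ 0.4245
    (3,1) via y @ 1.4597
    (4,1) via x @ 1.7000
    (4,0) via y @ 2.4950  # hit
  → r_2 = 2.4950
beam 3: φ=45°, α=15°
  direction (0.9659, 0.2588); cell (3,3); t to first gridline: x 0.4555, y 2.2796 (then +1.0353 / +3.8637)
    (4,3) via x @ 0.4555  # hit
  → r_3 = 0.4555
beam 4: φ=90°, α=60°
  direction (0.5000, 0.8660); cell (3,3); t to first gridline: x 0.8800, y 0.6813 (then +2.0000 / +1.1547)
    (3,4) via y @ 0.6813
    (4,4) via x @ 0.8800
    (4,5) via y @ 1.8360  # hit
  → r_4 = 1.8360

ranges = [1.6281, 2.4950, 0.4555, 1.8360]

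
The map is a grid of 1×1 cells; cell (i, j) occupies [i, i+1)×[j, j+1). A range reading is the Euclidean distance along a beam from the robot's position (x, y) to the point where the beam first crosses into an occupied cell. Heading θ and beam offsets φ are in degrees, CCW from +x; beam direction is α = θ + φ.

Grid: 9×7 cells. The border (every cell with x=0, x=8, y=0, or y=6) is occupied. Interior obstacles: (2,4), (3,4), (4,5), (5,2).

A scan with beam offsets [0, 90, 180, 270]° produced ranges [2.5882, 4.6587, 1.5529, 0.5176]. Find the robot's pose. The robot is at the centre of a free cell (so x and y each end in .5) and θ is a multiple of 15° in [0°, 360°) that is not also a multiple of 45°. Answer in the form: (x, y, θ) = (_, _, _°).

The pose lattice has 31·16 = 496 candidates. Test each by forward raycasting.
  (5.5, 5.5, 105°): beam 1 = 0.5176 ≠ 2.5882 ✗
  (4.5, 3.5, 15°): beam 1 = 3.6235 ≠ 2.5882 ✗
  (1.5, 1.5, 210°): beam 1 = 0.5774 ≠ 2.5882 ✗
  …
  (2.5, 1.5, 15°): r_1=2.5882, r_2=4.6587, r_3=1.5529, r_4=0.5176 — all match ✓
Only this pose fits every beam.

(x, y, θ) = (2.5, 1.5, 15°)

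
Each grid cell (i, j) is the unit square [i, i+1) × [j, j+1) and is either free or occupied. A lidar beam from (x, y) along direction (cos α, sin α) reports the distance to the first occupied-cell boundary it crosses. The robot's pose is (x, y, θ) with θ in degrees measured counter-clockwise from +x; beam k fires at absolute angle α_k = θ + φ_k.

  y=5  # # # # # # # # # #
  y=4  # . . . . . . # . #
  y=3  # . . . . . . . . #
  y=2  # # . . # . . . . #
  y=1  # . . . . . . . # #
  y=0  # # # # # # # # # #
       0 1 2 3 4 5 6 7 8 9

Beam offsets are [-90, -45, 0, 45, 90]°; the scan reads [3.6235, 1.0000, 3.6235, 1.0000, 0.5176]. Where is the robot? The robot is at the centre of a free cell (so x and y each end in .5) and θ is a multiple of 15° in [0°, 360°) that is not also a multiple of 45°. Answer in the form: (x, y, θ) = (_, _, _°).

(x, y, θ) = (5.5, 1.5, 165°)

Candidates: 28 free-cell centres × 16 headings = 448 poses. Raycast each; keep the one whose scan matches to 4 dp.
  (5.5, 2.5, 285°): beam 1 = 0.5176 ≠ 3.6235 ✗
  (4.5, 4.5, 15°): beam 1 = 1.5529 ≠ 3.6235 ✗
  (4.5, 3.5, 105°): beam 1 = 2.5882 ≠ 3.6235 ✗
  (6.5, 2.5, 285°): beam 1 = 1.5529 ≠ 3.6235 ✗
  (3.5, 2.5, 195°): beam 1 = 2.5882 ≠ 3.6235 ✗
  …
  (5.5, 1.5, 165°): r_1=3.6235, r_2=1.0000, r_3=3.6235, r_4=1.0000, r_5=0.5176 — all match ✓
No second candidate reproduces the full scan.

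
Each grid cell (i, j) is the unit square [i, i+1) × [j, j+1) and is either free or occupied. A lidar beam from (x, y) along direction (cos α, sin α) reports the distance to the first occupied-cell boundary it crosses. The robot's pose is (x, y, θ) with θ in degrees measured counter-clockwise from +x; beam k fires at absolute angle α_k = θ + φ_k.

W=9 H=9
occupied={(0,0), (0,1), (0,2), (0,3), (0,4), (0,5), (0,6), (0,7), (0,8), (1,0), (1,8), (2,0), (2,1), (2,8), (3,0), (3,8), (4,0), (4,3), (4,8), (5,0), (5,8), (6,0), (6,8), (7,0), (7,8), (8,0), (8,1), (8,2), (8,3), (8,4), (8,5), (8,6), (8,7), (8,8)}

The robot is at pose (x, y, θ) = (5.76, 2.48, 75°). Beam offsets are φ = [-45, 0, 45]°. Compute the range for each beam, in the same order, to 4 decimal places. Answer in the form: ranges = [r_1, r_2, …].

ranges = [2.5865, 5.7147, 1.5200]

beam 1: φ=-45°, α=30°
  cosα=0.8660 sinα=0.5000 | (5,2) | tMaxX 0.2771 tMaxY 1.0400 | tΔX 1.1547 tΔY 2.0000
    t=0.2771 [x] (6,2)
    t=1.0400 [y] (6,3)
    t=1.4318 [x] (7,3)
    t=2.5865 [x] (8,3) — stop
  → r_1 = 2.5865
beam 2: φ=0°, α=75°
  cosα=0.2588 sinα=0.9659 | (5,2) | tMaxX 0.9273 tMaxY 0.5383 | tΔX 3.8637 tΔY 1.0353
    t=0.5383 [y] (5,3)
    t=0.9273 [x] (6,3)
    t=1.5736 [y] (6,4)
    t=2.6089 [y] (6,5)
    t=3.6442 [y] (6,6)
    t=4.6794 [y] (6,7)
    t=4.7910 [x] (7,7)
    t=5.7147 [y] (7,8) — stop
  → r_2 = 5.7147
beam 3: φ=45°, α=120°
  cosα=-0.5000 sinα=0.8660 | (5,2) | tMaxX 1.5200 tMaxY 0.6004 | tΔX 2.0000 tΔY 1.1547
    t=0.6004 [y] (5,3)
    t=1.5200 [x] (4,3) — stop
  → r_3 = 1.5200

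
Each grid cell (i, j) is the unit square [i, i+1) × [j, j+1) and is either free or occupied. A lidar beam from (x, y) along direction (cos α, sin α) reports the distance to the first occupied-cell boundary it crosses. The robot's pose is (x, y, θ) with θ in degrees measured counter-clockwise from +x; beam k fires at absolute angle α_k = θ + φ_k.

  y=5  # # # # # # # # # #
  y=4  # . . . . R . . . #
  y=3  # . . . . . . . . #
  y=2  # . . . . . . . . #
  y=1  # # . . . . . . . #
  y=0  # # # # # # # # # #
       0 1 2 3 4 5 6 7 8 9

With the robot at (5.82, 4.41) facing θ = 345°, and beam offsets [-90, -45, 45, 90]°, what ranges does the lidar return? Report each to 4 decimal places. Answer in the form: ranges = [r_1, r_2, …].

ranges = [3.5303, 3.9375, 1.1800, 0.6108]

beam 1: φ=-90°, α=255°
  dir = (cos 255°, sin 255°) = (-0.2588, -0.9659); from cell (5,4)
  next x-line at t=3.1682, next y-line at t=0.4245; Δt_x=3.8637, Δt_y=1.0353
    y: enter (5,3) at t=0.4245
    y: enter (5,2) at t=1.4597
    y: enter (5,1) at t=2.4950
    x: enter (4,1) at t=3.1682
    y: enter (4,0) at t=3.5303 ← occupied
  → r_1 = 3.5303
beam 2: φ=-45°, α=300°
  dir = (cos 300°, sin 300°) = (0.5000, -0.8660); from cell (5,4)
  next x-line at t=0.3600, next y-line at t=0.4734; Δt_x=2.0000, Δt_y=1.1547
    x: enter (6,4) at t=0.3600
    y: enter (6,3) at t=0.4734
    y: enter (6,2) at t=1.6281
    x: enter (7,2) at t=2.3600
    y: enter (7,1) at t=2.7828
    y: enter (7,0) at t=3.9375 ← occupied
  → r_2 = 3.9375
beam 3: φ=45°, α=30°
  dir = (cos 30°, sin 30°) = (0.8660, 0.5000); from cell (5,4)
  next x-line at t=0.2078, next y-line at t=1.1800; Δt_x=1.1547, Δt_y=2.0000
    x: enter (6,4) at t=0.2078
    y: enter (6,5) at t=1.1800 ← occupied
  → r_3 = 1.1800
beam 4: φ=90°, α=75°
  dir = (cos 75°, sin 75°) = (0.2588, 0.9659); from cell (5,4)
  next x-line at t=0.6955, next y-line at t=0.6108; Δt_x=3.8637, Δt_y=1.0353
    y: enter (5,5) at t=0.6108 ← occupied
  → r_4 = 0.6108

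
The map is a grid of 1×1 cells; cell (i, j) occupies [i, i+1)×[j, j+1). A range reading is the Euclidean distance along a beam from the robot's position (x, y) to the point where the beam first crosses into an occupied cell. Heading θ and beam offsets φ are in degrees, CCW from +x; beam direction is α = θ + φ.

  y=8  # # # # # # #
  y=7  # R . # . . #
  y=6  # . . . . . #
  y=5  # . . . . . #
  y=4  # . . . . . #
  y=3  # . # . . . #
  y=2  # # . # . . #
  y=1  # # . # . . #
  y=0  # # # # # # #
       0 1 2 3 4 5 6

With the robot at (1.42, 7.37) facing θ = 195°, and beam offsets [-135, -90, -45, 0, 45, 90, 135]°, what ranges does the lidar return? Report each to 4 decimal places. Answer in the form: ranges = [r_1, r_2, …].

ranges = [0.7275, 0.6522, 0.4850, 0.4348, 0.8400, 3.4889, 5.2885]

beam 1: φ=-135°, α=60°
  d=(0.5000,0.8660)  start (1,7)  tX=1.1600 tY=0.7275  stride 1/|dx|=2.0000 1/|dy|=1.1547
    cross y-line → (1,8), t=0.7275 (wall)
  → r_1 = 0.7275
beam 2: φ=-90°, α=105°
  d=(-0.2588,0.9659)  start (1,7)  tX=1.6228 tY=0.6522  stride 1/|dx|=3.8637 1/|dy|=1.0353
    cross y-line → (1,8), t=0.6522 (wall)
  → r_2 = 0.6522
beam 3: φ=-45°, α=150°
  d=(-0.8660,0.5000)  start (1,7)  tX=0.4850 tY=1.2600  stride 1/|dx|=1.1547 1/|dy|=2.0000
    cross x-line → (0,7), t=0.4850 (wall)
  → r_3 = 0.4850
beam 4: φ=0°, α=195°
  d=(-0.9659,-0.2588)  start (1,7)  tX=0.4348 tY=1.4296  stride 1/|dx|=1.0353 1/|dy|=3.8637
    cross x-line → (0,7), t=0.4348 (wall)
  → r_4 = 0.4348
beam 5: φ=45°, α=240°
  d=(-0.5000,-0.8660)  start (1,7)  tX=0.8400 tY=0.4272  stride 1/|dx|=2.0000 1/|dy|=1.1547
    cross y-line → (1,6), t=0.4272
    cross x-line → (0,6), t=0.8400 (wall)
  → r_5 = 0.8400
beam 6: φ=90°, α=285°
  d=(0.2588,-0.9659)  start (1,7)  tX=2.2409 tY=0.3831  stride 1/|dx|=3.8637 1/|dy|=1.0353
    cross y-line → (1,6), t=0.3831
    cross y-line → (1,5), t=1.4183
    cross x-line → (2,5), t=2.2409
    cross y-line → (2,4), t=2.4536
    cross y-line → (2,3), t=3.4889 (wall)
  → r_6 = 3.4889
beam 7: φ=135°, α=330°
  d=(0.8660,-0.5000)  start (1,7)  tX=0.6697 tY=0.7400  stride 1/|dx|=1.1547 1/|dy|=2.0000
    cross x-line → (2,7), t=0.6697
    cross y-line → (2,6), t=0.7400
    cross x-line → (3,6), t=1.8244
    cross y-line → (3,5), t=2.7400
    cross x-line → (4,5), t=2.9791
    cross x-line → (5,5), t=4.1338
    cross y-line → (5,4), t=4.7400
    cross x-line → (6,4), t=5.2885 (wall)
  → r_7 = 5.2885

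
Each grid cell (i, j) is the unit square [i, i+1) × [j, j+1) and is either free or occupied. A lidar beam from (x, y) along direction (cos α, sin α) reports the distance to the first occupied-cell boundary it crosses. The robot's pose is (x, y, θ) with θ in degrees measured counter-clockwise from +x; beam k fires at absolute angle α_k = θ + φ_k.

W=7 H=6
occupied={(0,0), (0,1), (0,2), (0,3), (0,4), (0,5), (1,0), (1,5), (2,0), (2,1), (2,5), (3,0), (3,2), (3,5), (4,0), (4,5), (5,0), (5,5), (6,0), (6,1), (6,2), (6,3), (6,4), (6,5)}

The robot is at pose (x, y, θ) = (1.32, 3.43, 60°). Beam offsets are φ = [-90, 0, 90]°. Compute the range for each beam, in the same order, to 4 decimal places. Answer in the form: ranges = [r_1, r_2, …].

beam 1: φ=-90°, α=330°
  d=(0.8660,-0.5000)  start (1,3)  tX=0.7852 tY=0.8600  stride 1/|dx|=1.1547 1/|dy|=2.0000
    cross x-line → (2,3), t=0.7852
    cross y-line → (2,2), t=0.8600
    cross x-line → (3,2), t=1.9399 (wall)
  → r_1 = 1.9399
beam 2: φ=0°, α=60°
  d=(0.5000,0.8660)  start (1,3)  tX=1.3600 tY=0.6582  stride 1/|dx|=2.0000 1/|dy|=1.1547
    cross y-line → (1,4), t=0.6582
    cross x-line → (2,4), t=1.3600
    cross y-line → (2,5), t=1.8129 (wall)
  → r_2 = 1.8129
beam 3: φ=90°, α=150°
  d=(-0.8660,0.5000)  start (1,3)  tX=0.3695 tY=1.1400  stride 1/|dx|=1.1547 1/|dy|=2.0000
    cross x-line → (0,3), t=0.3695 (wall)
  → r_3 = 0.3695

ranges = [1.9399, 1.8129, 0.3695]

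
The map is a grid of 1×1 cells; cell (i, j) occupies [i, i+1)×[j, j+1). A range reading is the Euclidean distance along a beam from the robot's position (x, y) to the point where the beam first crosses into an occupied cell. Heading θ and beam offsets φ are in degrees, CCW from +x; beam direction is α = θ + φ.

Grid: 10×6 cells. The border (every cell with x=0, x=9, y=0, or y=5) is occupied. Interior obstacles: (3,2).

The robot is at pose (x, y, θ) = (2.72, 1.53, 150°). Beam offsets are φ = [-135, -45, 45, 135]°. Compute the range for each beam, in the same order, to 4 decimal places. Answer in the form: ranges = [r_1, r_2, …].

beam 1: φ=-135°, α=15°
  dir = (cos 15°, sin 15°) = (0.9659, 0.2588); from cell (2,1)
  next x-line at t=0.2899, next y-line at t=1.8159; Δt_x=1.0353, Δt_y=3.8637
    x: enter (3,1) at t=0.2899
    x: enter (4,1) at t=1.3252
    y: enter (4,2) at t=1.8159
    x: enter (5,2) at t=2.3604
    x: enter (6,2) at t=3.3957
    x: enter (7,2) at t=4.4310
    x: enter (8,2) at t=5.4663
    y: enter (8,3) at t=5.6796
    x: enter (9,3) at t=6.5015 ← occupied
  → r_1 = 6.5015
beam 2: φ=-45°, α=105°
  dir = (cos 105°, sin 105°) = (-0.2588, 0.9659); from cell (2,1)
  next x-line at t=2.7819, next y-line at t=0.4866; Δt_x=3.8637, Δt_y=1.0353
    y: enter (2,2) at t=0.4866
    y: enter (2,3) at t=1.5219
    y: enter (2,4) at t=2.5571
    x: enter (1,4) at t=2.7819
    y: enter (1,5) at t=3.5924 ← occupied
  → r_2 = 3.5924
beam 3: φ=45°, α=195°
  dir = (cos 195°, sin 195°) = (-0.9659, -0.2588); from cell (2,1)
  next x-line at t=0.7454, next y-line at t=2.0478; Δt_x=1.0353, Δt_y=3.8637
    x: enter (1,1) at t=0.7454
    x: enter (0,1) at t=1.7807 ← occupied
  → r_3 = 1.7807
beam 4: φ=135°, α=285°
  dir = (cos 285°, sin 285°) = (0.2588, -0.9659); from cell (2,1)
  next x-line at t=1.0818, next y-line at t=0.5487; Δt_x=3.8637, Δt_y=1.0353
    y: enter (2,0) at t=0.5487 ← occupied
  → r_4 = 0.5487

ranges = [6.5015, 3.5924, 1.7807, 0.5487]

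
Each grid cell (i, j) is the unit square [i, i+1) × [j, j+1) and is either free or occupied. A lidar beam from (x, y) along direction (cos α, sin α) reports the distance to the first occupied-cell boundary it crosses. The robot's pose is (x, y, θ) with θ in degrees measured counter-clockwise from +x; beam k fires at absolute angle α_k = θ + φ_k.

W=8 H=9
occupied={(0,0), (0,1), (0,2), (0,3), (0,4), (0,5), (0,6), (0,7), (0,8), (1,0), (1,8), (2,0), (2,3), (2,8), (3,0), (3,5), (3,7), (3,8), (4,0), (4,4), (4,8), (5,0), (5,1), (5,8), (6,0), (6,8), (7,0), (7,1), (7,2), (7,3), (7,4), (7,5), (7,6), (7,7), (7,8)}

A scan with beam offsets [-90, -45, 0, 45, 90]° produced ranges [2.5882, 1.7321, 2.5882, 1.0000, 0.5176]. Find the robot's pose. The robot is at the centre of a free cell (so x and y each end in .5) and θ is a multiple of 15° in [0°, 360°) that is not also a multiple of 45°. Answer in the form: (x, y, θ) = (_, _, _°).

(x, y, θ) = (3.5, 1.5, 165°)

Candidates: 37 free-cell centres × 16 headings = 592 poses. Raycast each; keep the one whose scan matches to 4 dp.
  (2.5, 4.5, 15°): beam 1 = 0.5176 ≠ 2.5882 ✗
  (2.5, 6.5, 15°): beam 1 = 5.6940 ≠ 2.5882 ✗
  (4.5, 2.5, 105°): beam 2 = 5.0000 ≠ 1.7321 ✗
  (4.5, 6.5, 330°): beam 1 = 1.0000 ≠ 2.5882 ✗
  …
  (3.5, 1.5, 165°): r_1=2.5882, r_2=1.7321, r_3=2.5882, r_4=1.0000, r_5=0.5176 — all match ✓
No second candidate reproduces the full scan.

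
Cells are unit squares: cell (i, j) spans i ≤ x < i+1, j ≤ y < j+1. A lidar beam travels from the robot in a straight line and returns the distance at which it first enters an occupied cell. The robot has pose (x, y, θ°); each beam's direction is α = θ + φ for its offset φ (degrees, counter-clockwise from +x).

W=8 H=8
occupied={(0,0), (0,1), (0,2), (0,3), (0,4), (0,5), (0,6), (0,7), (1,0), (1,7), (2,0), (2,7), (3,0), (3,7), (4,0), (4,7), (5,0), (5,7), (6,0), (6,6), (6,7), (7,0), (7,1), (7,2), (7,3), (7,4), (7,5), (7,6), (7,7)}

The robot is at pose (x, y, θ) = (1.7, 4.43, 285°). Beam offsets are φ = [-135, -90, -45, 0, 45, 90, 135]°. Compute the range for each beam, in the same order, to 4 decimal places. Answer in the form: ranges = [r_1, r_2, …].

ranges = [0.8083, 0.7247, 1.4000, 3.5510, 6.1199, 5.4870, 2.9676]

beam 1: φ=-135°, α=150°
  cosα=-0.8660 sinα=0.5000 | (1,4) | tMaxX 0.8083 tMaxY 1.1400 | tΔX 1.1547 tΔY 2.0000
    t=0.8083 [x] (0,4) — stop
  → r_1 = 0.8083
beam 2: φ=-90°, α=195°
  cosα=-0.9659 sinα=-0.2588 | (1,4) | tMaxX 0.7247 tMaxY 1.6614 | tΔX 1.0353 tΔY 3.8637
    t=0.7247 [x] (0,4) — stop
  → r_2 = 0.7247
beam 3: φ=-45°, α=240°
  cosα=-0.5000 sinα=-0.8660 | (1,4) | tMaxX 1.4000 tMaxY 0.4965 | tΔX 2.0000 tΔY 1.1547
    t=0.4965 [y] (1,3)
    t=1.4000 [x] (0,3) — stop
  → r_3 = 1.4000
beam 4: φ=0°, α=285°
  cosα=0.2588 sinα=-0.9659 | (1,4) | tMaxX 1.1591 tMaxY 0.4452 | tΔX 3.8637 tΔY 1.0353
    t=0.4452 [y] (1,3)
    t=1.1591 [x] (2,3)
    t=1.4804 [y] (2,2)
    t=2.5157 [y] (2,1)
    t=3.5510 [y] (2,0) — stop
  → r_4 = 3.5510
beam 5: φ=45°, α=330°
  cosα=0.8660 sinα=-0.5000 | (1,4) | tMaxX 0.3464 tMaxY 0.8600 | tΔX 1.1547 tΔY 2.0000
    t=0.3464 [x] (2,4)
    t=0.8600 [y] (2,3)
    t=1.5011 [x] (3,3)
    t=2.6558 [x] (4,3)
    t=2.8600 [y] (4,2)
    t=3.8105 [x] (5,2)
    t=4.8600 [y] (5,1)
    t=4.9652 [x] (6,1)
    t=6.1199 [x] (7,1) — stop
  → r_5 = 6.1199
beam 6: φ=90°, α=15°
  cosα=0.9659 sinα=0.2588 | (1,4) | tMaxX 0.3106 tMaxY 2.2023 | tΔX 1.0353 tΔY 3.8637
    t=0.3106 [x] (2,4)
    t=1.3459 [x] (3,4)
    t=2.2023 [y] (3,5)
    t=2.3811 [x] (4,5)
    t=3.4164 [x] (5,5)
    t=4.4517 [x] (6,5)
    t=5.4870 [x] (7,5) — stop
  → r_6 = 5.4870
beam 7: φ=135°, α=60°
  cosα=0.5000 sinα=0.8660 | (1,4) | tMaxX 0.6000 tMaxY 0.6582 | tΔX 2.0000 tΔY 1.1547
    t=0.6000 [x] (2,4)
    t=0.6582 [y] (2,5)
    t=1.8129 [y] (2,6)
    t=2.6000 [x] (3,6)
    t=2.9676 [y] (3,7) — stop
  → r_7 = 2.9676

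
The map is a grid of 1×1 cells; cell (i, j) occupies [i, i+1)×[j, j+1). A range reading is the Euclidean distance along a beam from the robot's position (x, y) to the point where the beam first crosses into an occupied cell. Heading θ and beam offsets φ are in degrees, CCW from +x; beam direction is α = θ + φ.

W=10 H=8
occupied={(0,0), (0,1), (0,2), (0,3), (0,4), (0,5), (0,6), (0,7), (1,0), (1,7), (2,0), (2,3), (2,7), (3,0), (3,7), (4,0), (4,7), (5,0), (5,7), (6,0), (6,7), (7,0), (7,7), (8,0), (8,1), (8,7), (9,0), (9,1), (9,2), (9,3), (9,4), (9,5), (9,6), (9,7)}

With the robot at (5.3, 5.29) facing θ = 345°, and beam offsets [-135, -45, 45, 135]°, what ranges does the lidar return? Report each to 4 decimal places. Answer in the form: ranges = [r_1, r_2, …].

ranges = [2.6558, 4.9537, 3.4200, 1.9745]

beam 1: φ=-135°, α=210°
  direction (-0.8660, -0.5000); cell (5,5); t to first gridline: x 0.3464, y 0.5800 (then +1.1547 / +2.0000)
    (4,5) via x @ 0.3464
    (4,4) via y @ 0.5800
    (3,4) via x @ 1.5011
    (3,3) via y @ 2.5800
    (2,3) via x @ 2.6558  # hit
  → r_1 = 2.6558
beam 2: φ=-45°, α=300°
  direction (0.5000, -0.8660); cell (5,5); t to first gridline: x 1.4000, y 0.3349 (then +2.0000 / +1.1547)
    (5,4) via y @ 0.3349
    (6,4) via x @ 1.4000
    (6,3) via y @ 1.4896
    (6,2) via y @ 2.6443
    (7,2) via x @ 3.4000
    (7,1) via y @ 3.7990
    (7,0) via y @ 4.9537  # hit
  → r_2 = 4.9537
beam 3: φ=45°, α=30°
  direction (0.8660, 0.5000); cell (5,5); t to first gridline: x 0.8083, y 1.4200 (then +1.1547 / +2.0000)
    (6,5) via x @ 0.8083
    (6,6) via y @ 1.4200
    (7,6) via x @ 1.9630
    (8,6) via x @ 3.1177
    (8,7) via y @ 3.4200  # hit
  → r_3 = 3.4200
beam 4: φ=135°, α=120°
  direction (-0.5000, 0.8660); cell (5,5); t to first gridline: x 0.6000, y 0.8198 (then +2.0000 / +1.1547)
    (4,5) via x @ 0.6000
    (4,6) via y @ 0.8198
    (4,7) via y @ 1.9745  # hit
  → r_4 = 1.9745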